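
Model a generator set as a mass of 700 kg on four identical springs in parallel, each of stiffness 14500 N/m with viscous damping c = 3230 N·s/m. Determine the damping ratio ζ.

Parallel springs add: k_eq = 4 × 14500 = 58000 N/m.
ω_n = √(k_eq/m) = √(58000/700) = 9.103 rad/s.
Critical damping c_c = 2√(k_eq·m) = 2√(58000 × 700) = 12740 N·s/m, so ζ = c/c_c = 3230/12740 = 0.2535.

0.253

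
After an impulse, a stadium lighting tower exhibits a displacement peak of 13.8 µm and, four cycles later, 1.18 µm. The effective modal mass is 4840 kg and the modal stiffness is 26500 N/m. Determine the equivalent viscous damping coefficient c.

Logarithmic decrement δ = (1/n)·ln(x₀/x_n) = (1/4)·ln(13.8/1.18) = (1/4)·ln(11.69) = 0.6148.
ζ = δ/√(4π² + δ²) = 0.6148/√(39.48 + 0.378) = 0.6148/6.313 = 0.09738.
c = ζ · 2√(km) = 0.09738 × 2√(26500 × 4840) = 0.09738 × 22650 = 2206 N·s/m.

2210 N·s/m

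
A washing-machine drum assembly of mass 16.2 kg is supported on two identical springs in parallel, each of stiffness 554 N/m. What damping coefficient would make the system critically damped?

268 N·s/m

Parallel springs add: k_eq = 2 × 554 = 1108 N/m.
c_c = 2√(k_eq·m) = 2√(1108 × 16.2) = 2 × 134.0 = 268.0 N·s/m.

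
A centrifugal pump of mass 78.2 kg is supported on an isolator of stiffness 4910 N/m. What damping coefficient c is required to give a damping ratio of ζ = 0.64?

c_c = 2√(k·m) = 2√(4910 × 78.2) = 1239 N·s/m.
c = ζ·c_c = 0.64 × 1239 = 793.1 N·s/m.

793 N·s/m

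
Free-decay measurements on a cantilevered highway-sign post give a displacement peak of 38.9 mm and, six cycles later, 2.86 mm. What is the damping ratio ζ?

Logarithmic decrement δ = (1/n)·ln(x₀/x_n) = (1/6)·ln(38.9/2.86) = (1/6)·ln(13.60) = 0.4350.
ζ = δ/√(4π² + δ²) = 0.4350/√(39.48 + 0.189) = 0.4350/6.298 = 0.06907.

0.0691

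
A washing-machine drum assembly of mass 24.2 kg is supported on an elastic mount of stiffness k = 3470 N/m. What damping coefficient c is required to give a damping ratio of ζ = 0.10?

58.0 N·s/m

c_c = 2√(k·m) = 2√(3470 × 24.2) = 579.6 N·s/m.
c = ζ·c_c = 0.10 × 579.6 = 57.96 N·s/m.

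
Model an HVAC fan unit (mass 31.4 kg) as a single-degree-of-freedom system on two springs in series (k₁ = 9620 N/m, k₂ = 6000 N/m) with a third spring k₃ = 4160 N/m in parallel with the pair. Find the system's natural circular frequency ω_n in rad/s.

Series pair: k_s = k₁k₂/(k₁+k₂) = (9620)(6000)/(9620 + 6000) = 3695 N/m. In parallel with k₃: k_eq = 3695 + 4160 = 7855 N/m.
ω_n = √(k_eq/m) = √(7855/31.4) = √250.2 = 15.82 rad/s.

15.8 rad/s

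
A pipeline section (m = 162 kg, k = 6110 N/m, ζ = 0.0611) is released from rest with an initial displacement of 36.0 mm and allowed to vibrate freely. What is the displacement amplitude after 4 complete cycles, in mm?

7.73 mm

Logarithmic decrement δ = 2πζ/√(1 − ζ²) = 2π × 0.06110/√(1 − 0.00373) = 0.3846.
After n cycles, x_n/x₀ = e^(−nδ), so x_4 = 36.0 × e^(−4 × 0.3846) = 36.0 × 0.2147 = 7.729 mm.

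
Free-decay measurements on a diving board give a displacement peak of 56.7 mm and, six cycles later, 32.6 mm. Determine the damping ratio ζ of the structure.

Logarithmic decrement δ = (1/n)·ln(x₀/x_n) = (1/6)·ln(56.7/32.6) = (1/6)·ln(1.739) = 0.09224.
ζ = δ/√(4π² + δ²) = 0.09224/√(39.48 + 0.00851) = 0.09224/6.284 = 0.01468.

0.0147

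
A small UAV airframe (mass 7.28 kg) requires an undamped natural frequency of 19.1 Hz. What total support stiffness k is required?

105000 N/m

ω_n = 2πf_n = 2π × 19.1 = 120.0 rad/s.
k = m·ω_n² = 7.28 × 120.0² = 7.28 × 14400 = 104800 N/m.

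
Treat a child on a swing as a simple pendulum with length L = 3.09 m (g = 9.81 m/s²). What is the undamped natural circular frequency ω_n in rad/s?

For a simple pendulum ω_n = √(g/L) = √(9.81/3.09) = √3.175 = 1.782 rad/s.

1.78 rad/s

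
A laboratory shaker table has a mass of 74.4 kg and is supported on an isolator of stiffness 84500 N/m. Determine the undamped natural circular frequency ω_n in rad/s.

33.7 rad/s

ω_n = √(k/m) = √(84500/74.4) = √1136 = 33.70 rad/s.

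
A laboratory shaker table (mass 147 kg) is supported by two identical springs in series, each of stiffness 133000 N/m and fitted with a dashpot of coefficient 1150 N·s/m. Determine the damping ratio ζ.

0.184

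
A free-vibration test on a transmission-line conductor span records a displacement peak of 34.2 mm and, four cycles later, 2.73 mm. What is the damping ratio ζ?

Logarithmic decrement δ = (1/n)·ln(x₀/x_n) = (1/4)·ln(34.2/2.73) = (1/4)·ln(12.53) = 0.6320.
ζ = δ/√(4π² + δ²) = 0.6320/√(39.48 + 0.399) = 0.6320/6.315 = 0.1001.

0.100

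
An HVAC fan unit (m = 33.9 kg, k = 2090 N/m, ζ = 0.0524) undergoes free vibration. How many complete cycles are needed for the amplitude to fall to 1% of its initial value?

Logarithmic decrement δ = 2πζ/√(1 − ζ²) = 2π × 0.05240/√(1 − 0.00275) = 0.3297.
x_n/x₀ = e^(−nδ) ≤ 0.01; take ln: n ≥ ln(1/0.01)/δ = 4.605/0.3297 = 13.97.
So 14 complete cycles are required.

14 cycles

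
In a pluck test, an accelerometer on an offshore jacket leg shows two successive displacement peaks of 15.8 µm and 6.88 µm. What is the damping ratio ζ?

0.131

Logarithmic decrement δ = (1/n)·ln(x₀/x_n) = (1/1)·ln(15.8/6.88) = (1/1)·ln(2.297) = 0.8314.
ζ = δ/√(4π² + δ²) = 0.8314/√(39.48 + 0.691) = 0.8314/6.338 = 0.1312.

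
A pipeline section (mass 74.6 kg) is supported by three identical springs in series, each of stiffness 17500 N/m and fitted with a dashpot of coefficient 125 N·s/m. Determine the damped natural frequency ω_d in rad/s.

8.80 rad/s

Series springs: 1/k_eq = 3/17500, so k_eq = 17500/3 = 5833 N/m.
ω_n = √(k_eq/m) = √(5833/74.6) = 8.843 rad/s.
Critical damping c_c = 2√(k_eq·m) = 2√(5833 × 74.6) = 1319 N·s/m, so ζ = c/c_c = 125/1319 = 0.09474.
ω_d = ω_n√(1 − ζ²) = 8.843 × √(1 − 0.00898) = 8.803 rad/s.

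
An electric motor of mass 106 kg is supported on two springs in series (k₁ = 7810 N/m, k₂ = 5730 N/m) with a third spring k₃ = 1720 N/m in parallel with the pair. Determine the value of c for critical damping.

Series pair: k_s = k₁k₂/(k₁+k₂) = (7810)(5730)/(7810 + 5730) = 3305 N/m. In parallel with k₃: k_eq = 3305 + 1720 = 5025 N/m.
c_c = 2√(k_eq·m) = 2√(5025 × 106) = 2 × 729.8 = 1460 N·s/m.

1460 N·s/m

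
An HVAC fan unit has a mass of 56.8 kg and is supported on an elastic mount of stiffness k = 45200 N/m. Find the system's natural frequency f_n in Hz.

4.49 Hz

ω_n = √(k/m) = √(45200/56.8) = √795.8 = 28.21 rad/s.
f_n = ω_n/(2π) = 28.21/6.283 = 4.490 Hz.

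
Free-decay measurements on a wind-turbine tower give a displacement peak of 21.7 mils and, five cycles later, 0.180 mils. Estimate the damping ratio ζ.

Logarithmic decrement δ = (1/n)·ln(x₀/x_n) = (1/5)·ln(21.7/0.180) = (1/5)·ln(120.6) = 0.9584.
ζ = δ/√(4π² + δ²) = 0.9584/√(39.48 + 0.919) = 0.9584/6.356 = 0.1508.

0.151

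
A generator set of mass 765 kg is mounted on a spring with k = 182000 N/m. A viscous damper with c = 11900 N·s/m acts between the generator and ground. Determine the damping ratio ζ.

ω_n = √(k/m) = √(182000/765) = 15.42 rad/s.
Critical damping c_c = 2√(k·m) = 2√(182000 × 765) = 23600 N·s/m, so ζ = c/c_c = 11900/23600 = 0.5043.

0.504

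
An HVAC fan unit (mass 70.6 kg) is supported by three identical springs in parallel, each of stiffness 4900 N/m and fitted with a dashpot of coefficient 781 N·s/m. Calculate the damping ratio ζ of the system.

0.383

Parallel springs add: k_eq = 3 × 4900 = 14700 N/m.
ω_n = √(k_eq/m) = √(14700/70.6) = 14.43 rad/s.
Critical damping c_c = 2√(k_eq·m) = 2√(14700 × 70.6) = 2037 N·s/m, so ζ = c/c_c = 781/2037 = 0.3833.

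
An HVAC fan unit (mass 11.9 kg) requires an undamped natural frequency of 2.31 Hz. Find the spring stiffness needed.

ω_n = 2πf_n = 2π × 2.31 = 14.51 rad/s.
k = m·ω_n² = 11.9 × 14.51² = 11.9 × 210.7 = 2507 N/m.

2510 N/m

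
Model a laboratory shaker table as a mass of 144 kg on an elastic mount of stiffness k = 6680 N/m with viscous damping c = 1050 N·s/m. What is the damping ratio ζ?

0.535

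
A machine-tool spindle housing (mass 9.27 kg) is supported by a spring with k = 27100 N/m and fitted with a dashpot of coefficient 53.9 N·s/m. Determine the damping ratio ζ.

ω_n = √(k/m) = √(27100/9.27) = 54.07 rad/s.
Critical damping c_c = 2√(k·m) = 2√(27100 × 9.27) = 1002 N·s/m, so ζ = c/c_c = 53.9/1002 = 0.05377.

0.0538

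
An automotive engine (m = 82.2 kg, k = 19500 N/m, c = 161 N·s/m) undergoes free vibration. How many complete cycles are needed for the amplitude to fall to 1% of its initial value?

12 cycles

ζ = c/(2√(km)) = 161/(2√(19500 × 82.2)) = 161/2532 = 0.06358.
Logarithmic decrement δ = 2πζ/√(1 − ζ²) = 2π × 0.06358/√(1 − 0.00404) = 0.4003.
x_n/x₀ = e^(−nδ) ≤ 0.01; take ln: n ≥ ln(1/0.01)/δ = 4.605/0.4003 = 11.50.
So 12 complete cycles are required.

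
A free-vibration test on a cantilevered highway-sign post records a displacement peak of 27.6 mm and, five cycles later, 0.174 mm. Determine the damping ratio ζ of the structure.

Logarithmic decrement δ = (1/n)·ln(x₀/x_n) = (1/5)·ln(27.6/0.174) = (1/5)·ln(158.6) = 1.013.
ζ = δ/√(4π² + δ²) = 1.013/√(39.48 + 1.03) = 1.013/6.364 = 0.1592.

0.159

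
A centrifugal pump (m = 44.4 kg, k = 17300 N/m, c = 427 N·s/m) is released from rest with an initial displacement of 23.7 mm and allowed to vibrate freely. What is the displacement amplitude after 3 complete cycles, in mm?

ζ = c/(2√(km)) = 427/(2√(17300 × 44.4)) = 427/1753 = 0.2436.
Logarithmic decrement δ = 2πζ/√(1 − ζ²) = 2π × 0.2436/√(1 − 0.0593) = 1.578.
After n cycles, x_n/x₀ = e^(−nδ), so x_3 = 23.7 × e^(−3 × 1.578) = 23.7 × 0.008787 = 0.2083 mm.

0.208 mm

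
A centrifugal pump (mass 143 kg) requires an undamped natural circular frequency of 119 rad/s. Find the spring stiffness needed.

k = m·ω_n² = 143 × 119.0² = 143 × 14160 = 2025000 N/m.

2030000 N/m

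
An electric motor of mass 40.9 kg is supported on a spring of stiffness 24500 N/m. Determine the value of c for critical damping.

c_c = 2√(k·m) = 2√(24500 × 40.9) = 2 × 1001 = 2002 N·s/m.

2000 N·s/m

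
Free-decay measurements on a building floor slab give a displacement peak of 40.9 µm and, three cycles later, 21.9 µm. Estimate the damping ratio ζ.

Logarithmic decrement δ = (1/n)·ln(x₀/x_n) = (1/3)·ln(40.9/21.9) = (1/3)·ln(1.868) = 0.2082.
ζ = δ/√(4π² + δ²) = 0.2082/√(39.48 + 0.0434) = 0.2082/6.287 = 0.03312.

0.0331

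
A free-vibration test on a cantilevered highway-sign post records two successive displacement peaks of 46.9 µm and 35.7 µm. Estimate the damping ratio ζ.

0.0434

Logarithmic decrement δ = (1/n)·ln(x₀/x_n) = (1/1)·ln(46.9/35.7) = (1/1)·ln(1.314) = 0.2729.
ζ = δ/√(4π² + δ²) = 0.2729/√(39.48 + 0.0745) = 0.2729/6.289 = 0.04339.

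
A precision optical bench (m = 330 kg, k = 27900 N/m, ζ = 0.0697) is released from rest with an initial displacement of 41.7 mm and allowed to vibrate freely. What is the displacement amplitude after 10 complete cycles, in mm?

0.517 mm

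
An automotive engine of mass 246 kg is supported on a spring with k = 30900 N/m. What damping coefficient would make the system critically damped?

c_c = 2√(k·m) = 2√(30900 × 246) = 2 × 2757 = 5514 N·s/m.

5510 N·s/m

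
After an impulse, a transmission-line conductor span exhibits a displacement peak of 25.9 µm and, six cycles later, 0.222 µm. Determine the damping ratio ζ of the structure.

Logarithmic decrement δ = (1/n)·ln(x₀/x_n) = (1/6)·ln(25.9/0.222) = (1/6)·ln(116.7) = 0.7932.
ζ = δ/√(4π² + δ²) = 0.7932/√(39.48 + 0.629) = 0.7932/6.333 = 0.1253.

0.125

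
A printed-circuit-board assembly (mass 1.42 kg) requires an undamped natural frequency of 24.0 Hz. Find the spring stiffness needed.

32300 N/m

ω_n = 2πf_n = 2π × 24.0 = 150.8 rad/s.
k = m·ω_n² = 1.42 × 150.8² = 1.42 × 22740 = 32290 N/m.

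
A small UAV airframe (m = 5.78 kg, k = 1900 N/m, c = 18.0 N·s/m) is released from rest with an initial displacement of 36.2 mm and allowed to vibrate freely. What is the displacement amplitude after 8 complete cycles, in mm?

0.475 mm

ζ = c/(2√(km)) = 18.0/(2√(1900 × 5.78)) = 18.0/209.6 = 0.08588.
Logarithmic decrement δ = 2πζ/√(1 − ζ²) = 2π × 0.08588/√(1 − 0.00738) = 0.5416.
After n cycles, x_n/x₀ = e^(−nδ), so x_8 = 36.2 × e^(−8 × 0.5416) = 36.2 × 0.01313 = 0.4753 mm.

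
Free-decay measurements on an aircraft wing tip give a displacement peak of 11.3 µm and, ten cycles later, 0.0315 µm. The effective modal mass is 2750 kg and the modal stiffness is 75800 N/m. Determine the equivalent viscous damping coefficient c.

Logarithmic decrement δ = (1/n)·ln(x₀/x_n) = (1/10)·ln(11.3/0.0315) = (1/10)·ln(358.7) = 0.5883.
ζ = δ/√(4π² + δ²) = 0.5883/√(39.48 + 0.346) = 0.5883/6.311 = 0.09322.
c = ζ · 2√(km) = 0.09322 × 2√(75800 × 2750) = 0.09322 × 28880 = 2692 N·s/m.

2690 N·s/m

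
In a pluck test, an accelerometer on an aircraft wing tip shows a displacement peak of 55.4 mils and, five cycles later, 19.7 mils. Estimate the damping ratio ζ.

0.0329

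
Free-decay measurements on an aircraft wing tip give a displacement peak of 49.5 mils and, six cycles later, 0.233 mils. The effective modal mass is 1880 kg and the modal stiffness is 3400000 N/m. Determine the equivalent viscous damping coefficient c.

22500 N·s/m

Logarithmic decrement δ = (1/n)·ln(x₀/x_n) = (1/6)·ln(49.5/0.233) = (1/6)·ln(212.4) = 0.8931.
ζ = δ/√(4π² + δ²) = 0.8931/√(39.48 + 0.798) = 0.8931/6.346 = 0.1407.
c = ζ · 2√(km) = 0.1407 × 2√(3400000 × 1880) = 0.1407 × 159900 = 22500 N·s/m.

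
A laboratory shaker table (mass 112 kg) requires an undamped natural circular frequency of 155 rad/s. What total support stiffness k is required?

k = m·ω_n² = 112 × 155.0² = 112 × 24020 = 2691000 N/m.

2690000 N/m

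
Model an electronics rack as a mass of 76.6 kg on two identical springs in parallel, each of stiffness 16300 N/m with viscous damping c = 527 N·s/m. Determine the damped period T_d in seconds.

0.309 s

Parallel springs add: k_eq = 2 × 16300 = 32600 N/m.
ω_n = √(k_eq/m) = √(32600/76.6) = 20.63 rad/s.
Critical damping c_c = 2√(k_eq·m) = 2√(32600 × 76.6) = 3160 N·s/m, so ζ = c/c_c = 527/3160 = 0.1667.
ω_d = ω_n√(1 − ζ²) = 20.63 × √(1 − 0.0278) = 20.34 rad/s.
T_d = 2π/ω_d = 0.3089 s.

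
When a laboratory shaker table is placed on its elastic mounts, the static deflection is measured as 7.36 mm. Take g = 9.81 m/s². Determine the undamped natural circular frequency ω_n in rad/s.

36.5 rad/s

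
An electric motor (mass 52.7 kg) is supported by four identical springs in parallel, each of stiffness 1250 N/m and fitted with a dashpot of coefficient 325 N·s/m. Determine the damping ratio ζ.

0.317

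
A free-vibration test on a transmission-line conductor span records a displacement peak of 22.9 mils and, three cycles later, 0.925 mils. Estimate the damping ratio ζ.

Logarithmic decrement δ = (1/n)·ln(x₀/x_n) = (1/3)·ln(22.9/0.925) = (1/3)·ln(24.76) = 1.070.
ζ = δ/√(4π² + δ²) = 1.070/√(39.48 + 1.14) = 1.070/6.374 = 0.1678.

0.168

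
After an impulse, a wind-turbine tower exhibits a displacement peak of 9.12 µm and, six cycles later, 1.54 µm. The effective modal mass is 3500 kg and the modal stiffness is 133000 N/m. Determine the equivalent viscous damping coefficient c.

Logarithmic decrement δ = (1/n)·ln(x₀/x_n) = (1/6)·ln(9.12/1.54) = (1/6)·ln(5.922) = 0.2964.
ζ = δ/√(4π² + δ²) = 0.2964/√(39.48 + 0.0879) = 0.2964/6.290 = 0.04713.
c = ζ · 2√(km) = 0.04713 × 2√(133000 × 3500) = 0.04713 × 43150 = 2034 N·s/m.

2030 N·s/m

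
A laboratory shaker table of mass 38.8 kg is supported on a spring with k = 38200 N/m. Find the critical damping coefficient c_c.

c_c = 2√(k·m) = 2√(38200 × 38.8) = 2 × 1217 = 2435 N·s/m.

2430 N·s/m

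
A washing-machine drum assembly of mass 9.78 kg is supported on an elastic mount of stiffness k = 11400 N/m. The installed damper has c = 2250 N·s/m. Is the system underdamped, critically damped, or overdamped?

overdamped

c_c = 2√(k·m) = 667.8 N·s/m; ζ = c/c_c = 2250/667.8 = 3.37.
Since ζ > 1 the system is overdamped.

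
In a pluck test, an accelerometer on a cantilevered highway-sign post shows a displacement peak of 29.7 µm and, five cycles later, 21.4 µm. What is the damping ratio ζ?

Logarithmic decrement δ = (1/n)·ln(x₀/x_n) = (1/5)·ln(29.7/21.4) = (1/5)·ln(1.388) = 0.06555.
ζ = δ/√(4π² + δ²) = 0.06555/√(39.48 + 0.00430) = 0.06555/6.284 = 0.01043.

0.0104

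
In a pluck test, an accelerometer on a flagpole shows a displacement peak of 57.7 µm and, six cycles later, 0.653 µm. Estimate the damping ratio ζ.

0.118

Logarithmic decrement δ = (1/n)·ln(x₀/x_n) = (1/6)·ln(57.7/0.653) = (1/6)·ln(88.36) = 0.7469.
ζ = δ/√(4π² + δ²) = 0.7469/√(39.48 + 0.558) = 0.7469/6.327 = 0.1180.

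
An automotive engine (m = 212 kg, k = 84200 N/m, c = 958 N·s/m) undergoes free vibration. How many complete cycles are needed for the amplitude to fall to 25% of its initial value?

2 cycles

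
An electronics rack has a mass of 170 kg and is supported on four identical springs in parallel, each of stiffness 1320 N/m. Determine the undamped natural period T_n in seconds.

Parallel springs add: k_eq = 4 × 1320 = 5280 N/m.
ω_n = √(k_eq/m) = √(5280/170) = √31.06 = 5.573 rad/s.
T_n = 2π/ω_n = 6.283/5.573 = 1.127 s.

1.13 s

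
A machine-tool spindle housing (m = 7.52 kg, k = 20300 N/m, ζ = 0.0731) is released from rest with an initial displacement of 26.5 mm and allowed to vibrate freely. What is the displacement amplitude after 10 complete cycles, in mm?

Logarithmic decrement δ = 2πζ/√(1 − ζ²) = 2π × 0.07310/√(1 − 0.00534) = 0.4605.
After n cycles, x_n/x₀ = e^(−nδ), so x_10 = 26.5 × e^(−10 × 0.4605) = 26.5 × 0.009998 = 0.2650 mm.

0.265 mm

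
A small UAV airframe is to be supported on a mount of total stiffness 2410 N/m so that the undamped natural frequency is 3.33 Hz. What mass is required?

5.51 kg

ω_n = 2πf_n = 2π × 3.33 = 20.92 rad/s.
m = k/ω_n² = 2410/20.92² = 2410/437.8 = 5.505 kg.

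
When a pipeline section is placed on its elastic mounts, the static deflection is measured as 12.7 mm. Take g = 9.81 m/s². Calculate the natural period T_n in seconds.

0.226 s

ω_n = √(g/δ_st) = √(9.81/0.0127) = √772.4 = 27.79 rad/s.
T_n = 2π/ω_n = 6.283/27.79 = 0.2261 s.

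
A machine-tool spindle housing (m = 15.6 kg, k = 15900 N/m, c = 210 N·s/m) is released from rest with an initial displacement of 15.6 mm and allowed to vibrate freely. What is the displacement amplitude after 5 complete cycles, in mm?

0.0178 mm

ζ = c/(2√(km)) = 210/(2√(15900 × 15.6)) = 210/996.1 = 0.2108.
Logarithmic decrement δ = 2πζ/√(1 − ζ²) = 2π × 0.2108/√(1 − 0.0444) = 1.355.
After n cycles, x_n/x₀ = e^(−nδ), so x_5 = 15.6 × e^(−5 × 1.355) = 15.6 × 0.001141 = 0.01780 mm.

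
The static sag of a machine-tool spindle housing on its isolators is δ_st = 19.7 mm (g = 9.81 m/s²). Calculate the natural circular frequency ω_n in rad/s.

22.3 rad/s

ω_n = √(g/δ_st) = √(9.81/0.0197) = √498.0 = 22.32 rad/s.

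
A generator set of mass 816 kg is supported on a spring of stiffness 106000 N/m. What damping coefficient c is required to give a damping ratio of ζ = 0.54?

c_c = 2√(k·m) = 2√(106000 × 816) = 18600 N·s/m.
c = ζ·c_c = 0.54 × 18600 = 10040 N·s/m.

10000 N·s/m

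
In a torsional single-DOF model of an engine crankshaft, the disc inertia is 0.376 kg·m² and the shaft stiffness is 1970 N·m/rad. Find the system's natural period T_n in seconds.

0.0868 s

ω_n = √(k_t/J) = √(1970/0.376) = √5239 = 72.38 rad/s.
T_n = 2π/ω_n = 6.283/72.38 = 0.08680 s.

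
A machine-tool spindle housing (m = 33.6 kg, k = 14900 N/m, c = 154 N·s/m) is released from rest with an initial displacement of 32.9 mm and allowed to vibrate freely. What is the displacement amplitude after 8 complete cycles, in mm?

ζ = c/(2√(km)) = 154/(2√(14900 × 33.6)) = 154/1415 = 0.1088.
Logarithmic decrement δ = 2πζ/√(1 − ζ²) = 2π × 0.1088/√(1 − 0.0118) = 0.6879.
After n cycles, x_n/x₀ = e^(−nδ), so x_8 = 32.9 × e^(−8 × 0.6879) = 32.9 × 0.004075 = 0.1341 mm.

0.134 mm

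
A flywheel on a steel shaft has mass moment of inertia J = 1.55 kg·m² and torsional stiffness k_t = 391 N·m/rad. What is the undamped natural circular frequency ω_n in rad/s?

15.9 rad/s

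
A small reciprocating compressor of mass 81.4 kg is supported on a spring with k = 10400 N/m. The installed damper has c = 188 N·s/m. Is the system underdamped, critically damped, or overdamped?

underdamped

c_c = 2√(k·m) = 1840 N·s/m; ζ = c/c_c = 188/1840 = 0.102.
Since ζ < 1 the system is underdamped.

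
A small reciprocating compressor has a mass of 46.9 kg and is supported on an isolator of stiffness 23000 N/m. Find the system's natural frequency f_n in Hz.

ω_n = √(k/m) = √(23000/46.9) = √490.4 = 22.15 rad/s.
f_n = ω_n/(2π) = 22.15/6.283 = 3.525 Hz.

3.52 Hz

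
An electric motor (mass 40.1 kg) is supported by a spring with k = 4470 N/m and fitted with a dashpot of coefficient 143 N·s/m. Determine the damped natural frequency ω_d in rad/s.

10.4 rad/s

ω_n = √(k/m) = √(4470/40.1) = 10.56 rad/s.
Critical damping c_c = 2√(k·m) = 2√(4470 × 40.1) = 846.8 N·s/m, so ζ = c/c_c = 143/846.8 = 0.1689.
ω_d = ω_n√(1 − ζ²) = 10.56 × √(1 − 0.0285) = 10.41 rad/s.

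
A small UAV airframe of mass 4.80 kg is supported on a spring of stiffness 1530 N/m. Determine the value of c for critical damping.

c_c = 2√(k·m) = 2√(1530 × 4.80) = 2 × 85.70 = 171.4 N·s/m.

171 N·s/m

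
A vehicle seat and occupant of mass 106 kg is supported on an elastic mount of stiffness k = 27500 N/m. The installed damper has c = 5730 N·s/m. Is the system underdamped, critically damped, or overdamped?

overdamped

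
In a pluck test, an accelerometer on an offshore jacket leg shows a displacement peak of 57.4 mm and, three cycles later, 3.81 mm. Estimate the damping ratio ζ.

Logarithmic decrement δ = (1/n)·ln(x₀/x_n) = (1/3)·ln(57.4/3.81) = (1/3)·ln(15.07) = 0.9041.
ζ = δ/√(4π² + δ²) = 0.9041/√(39.48 + 0.817) = 0.9041/6.348 = 0.1424.

0.142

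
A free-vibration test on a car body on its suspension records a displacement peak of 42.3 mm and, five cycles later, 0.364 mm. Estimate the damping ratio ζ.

Logarithmic decrement δ = (1/n)·ln(x₀/x_n) = (1/5)·ln(42.3/0.364) = (1/5)·ln(116.2) = 0.9511.
ζ = δ/√(4π² + δ²) = 0.9511/√(39.48 + 0.905) = 0.9511/6.355 = 0.1497.

0.150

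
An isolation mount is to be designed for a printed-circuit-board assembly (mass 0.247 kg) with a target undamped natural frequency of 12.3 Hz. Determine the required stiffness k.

1480 N/m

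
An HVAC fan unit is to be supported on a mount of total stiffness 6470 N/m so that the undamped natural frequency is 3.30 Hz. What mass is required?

15.0 kg

ω_n = 2πf_n = 2π × 3.30 = 20.73 rad/s.
m = k/ω_n² = 6470/20.73² = 6470/429.9 = 15.05 kg.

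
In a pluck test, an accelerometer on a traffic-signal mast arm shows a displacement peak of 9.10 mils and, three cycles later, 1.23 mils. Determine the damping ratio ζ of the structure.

Logarithmic decrement δ = (1/n)·ln(x₀/x_n) = (1/3)·ln(9.10/1.23) = (1/3)·ln(7.398) = 0.6671.
ζ = δ/√(4π² + δ²) = 0.6671/√(39.48 + 0.445) = 0.6671/6.318 = 0.1056.

0.106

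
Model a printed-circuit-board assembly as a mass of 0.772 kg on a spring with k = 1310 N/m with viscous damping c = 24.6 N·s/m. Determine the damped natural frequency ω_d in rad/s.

ω_n = √(k/m) = √(1310/0.772) = 41.19 rad/s.
Critical damping c_c = 2√(k·m) = 2√(1310 × 0.772) = 63.60 N·s/m, so ζ = c/c_c = 24.6/63.60 = 0.3868.
ω_d = ω_n√(1 − ζ²) = 41.19 × √(1 − 0.150) = 37.99 rad/s.

38.0 rad/s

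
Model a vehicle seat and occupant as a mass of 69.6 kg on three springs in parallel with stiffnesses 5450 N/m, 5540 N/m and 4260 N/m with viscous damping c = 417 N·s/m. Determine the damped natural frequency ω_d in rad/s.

14.5 rad/s

Parallel springs add: k_eq = 5450 + 5540 + 4260 = 15250 N/m.
ω_n = √(k_eq/m) = √(15250/69.6) = 14.80 rad/s.
Critical damping c_c = 2√(k_eq·m) = 2√(15250 × 69.6) = 2060 N·s/m, so ζ = c/c_c = 417/2060 = 0.2024.
ω_d = ω_n√(1 − ζ²) = 14.80 × √(1 − 0.0410) = 14.50 rad/s.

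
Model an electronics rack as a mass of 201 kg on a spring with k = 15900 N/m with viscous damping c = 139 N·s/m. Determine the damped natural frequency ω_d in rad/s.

8.89 rad/s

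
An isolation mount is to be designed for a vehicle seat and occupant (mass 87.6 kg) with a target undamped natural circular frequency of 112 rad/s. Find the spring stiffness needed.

1100000 N/m

k = m·ω_n² = 87.6 × 112.0² = 87.6 × 12540 = 1099000 N/m.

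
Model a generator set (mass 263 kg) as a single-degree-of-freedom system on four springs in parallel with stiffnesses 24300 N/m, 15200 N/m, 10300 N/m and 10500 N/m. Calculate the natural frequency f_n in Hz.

Parallel springs add: k_eq = 24300 + 15200 + 10300 + 10500 = 60300 N/m.
ω_n = √(k_eq/m) = √(60300/263) = √229.3 = 15.14 rad/s.
f_n = ω_n/(2π) = 15.14/6.283 = 2.410 Hz.

2.41 Hz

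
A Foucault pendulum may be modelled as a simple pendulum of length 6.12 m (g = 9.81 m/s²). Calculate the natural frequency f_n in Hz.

0.202 Hz

For a simple pendulum ω_n = √(g/L) = √(9.81/6.12) = √1.603 = 1.266 rad/s.
f_n = ω_n/(2π) = 1.266/6.283 = 0.2015 Hz.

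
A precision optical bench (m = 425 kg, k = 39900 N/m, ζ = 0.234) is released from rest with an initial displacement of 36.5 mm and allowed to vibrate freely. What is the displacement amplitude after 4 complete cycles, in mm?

0.0861 mm

Logarithmic decrement δ = 2πζ/√(1 − ζ²) = 2π × 0.2340/√(1 − 0.0548) = 1.512.
After n cycles, x_n/x₀ = e^(−nδ), so x_4 = 36.5 × e^(−4 × 1.512) = 36.5 × 0.002360 = 0.08615 mm.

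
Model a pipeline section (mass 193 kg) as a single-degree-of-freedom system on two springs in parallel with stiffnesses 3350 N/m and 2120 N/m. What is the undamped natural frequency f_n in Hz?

Parallel springs add: k_eq = 3350 + 2120 = 5470 N/m.
ω_n = √(k_eq/m) = √(5470/193) = √28.34 = 5.324 rad/s.
f_n = ω_n/(2π) = 5.324/6.283 = 0.8473 Hz.

0.847 Hz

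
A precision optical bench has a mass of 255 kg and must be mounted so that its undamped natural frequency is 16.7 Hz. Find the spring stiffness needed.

2810000 N/m

ω_n = 2πf_n = 2π × 16.7 = 104.9 rad/s.
k = m·ω_n² = 255 × 104.9² = 255 × 11010 = 2808000 N/m.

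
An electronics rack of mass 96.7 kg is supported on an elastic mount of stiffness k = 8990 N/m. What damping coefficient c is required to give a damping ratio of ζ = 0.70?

1310 N·s/m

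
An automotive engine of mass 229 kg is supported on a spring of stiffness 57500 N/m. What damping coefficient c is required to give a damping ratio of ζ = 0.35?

c_c = 2√(k·m) = 2√(57500 × 229) = 7257 N·s/m.
c = ζ·c_c = 0.35 × 7257 = 2540 N·s/m.

2540 N·s/m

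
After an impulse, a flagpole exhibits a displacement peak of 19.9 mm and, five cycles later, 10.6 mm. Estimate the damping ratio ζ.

Logarithmic decrement δ = (1/n)·ln(x₀/x_n) = (1/5)·ln(19.9/10.6) = (1/5)·ln(1.877) = 0.1260.
ζ = δ/√(4π² + δ²) = 0.1260/√(39.48 + 0.0159) = 0.1260/6.284 = 0.02005.

0.0200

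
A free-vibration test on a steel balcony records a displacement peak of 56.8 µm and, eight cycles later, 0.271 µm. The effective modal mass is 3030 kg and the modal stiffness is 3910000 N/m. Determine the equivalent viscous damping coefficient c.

Logarithmic decrement δ = (1/n)·ln(x₀/x_n) = (1/8)·ln(56.8/0.271) = (1/8)·ln(209.6) = 0.6681.
ζ = δ/√(4π² + δ²) = 0.6681/√(39.48 + 0.446) = 0.6681/6.319 = 0.1057.
c = ζ · 2√(km) = 0.1057 × 2√(3910000 × 3030) = 0.1057 × 217700 = 23020 N·s/m.

23000 N·s/m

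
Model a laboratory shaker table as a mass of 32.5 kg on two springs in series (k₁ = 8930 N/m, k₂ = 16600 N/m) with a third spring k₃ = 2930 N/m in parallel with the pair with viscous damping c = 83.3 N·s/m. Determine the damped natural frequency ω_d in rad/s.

16.3 rad/s

Series pair: k_s = k₁k₂/(k₁+k₂) = (8930)(16600)/(8930 + 16600) = 5806 N/m. In parallel with k₃: k_eq = 5806 + 2930 = 8736 N/m.
ω_n = √(k_eq/m) = √(8736/32.5) = 16.40 rad/s.
Critical damping c_c = 2√(k_eq·m) = 2√(8736 × 32.5) = 1066 N·s/m, so ζ = c/c_c = 83.3/1066 = 0.07816.
ω_d = ω_n√(1 − ζ²) = 16.40 × √(1 − 0.00611) = 16.35 rad/s.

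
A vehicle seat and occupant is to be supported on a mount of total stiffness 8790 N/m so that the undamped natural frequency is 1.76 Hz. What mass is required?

71.9 kg

ω_n = 2πf_n = 2π × 1.76 = 11.06 rad/s.
m = k/ω_n² = 8790/11.06² = 8790/122.3 = 71.88 kg.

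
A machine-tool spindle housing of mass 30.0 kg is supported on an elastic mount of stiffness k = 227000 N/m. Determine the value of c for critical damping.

5220 N·s/m

c_c = 2√(k·m) = 2√(227000 × 30.0) = 2 × 2610 = 5219 N·s/m.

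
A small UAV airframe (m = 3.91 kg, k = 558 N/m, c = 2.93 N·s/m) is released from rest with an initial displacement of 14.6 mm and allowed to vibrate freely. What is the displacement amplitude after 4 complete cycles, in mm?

ζ = c/(2√(km)) = 2.93/(2√(558 × 3.91)) = 2.93/93.42 = 0.03136.
Logarithmic decrement δ = 2πζ/√(1 − ζ²) = 2π × 0.03136/√(1 − 0.000984) = 0.1972.
After n cycles, x_n/x₀ = e^(−nδ), so x_4 = 14.6 × e^(−4 × 0.1972) = 14.6 × 0.4545 = 6.635 mm.

6.64 mm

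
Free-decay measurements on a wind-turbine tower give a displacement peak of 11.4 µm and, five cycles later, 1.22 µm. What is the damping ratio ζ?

Logarithmic decrement δ = (1/n)·ln(x₀/x_n) = (1/5)·ln(11.4/1.22) = (1/5)·ln(9.344) = 0.4470.
ζ = δ/√(4π² + δ²) = 0.4470/√(39.48 + 0.200) = 0.4470/6.299 = 0.07096.

0.0710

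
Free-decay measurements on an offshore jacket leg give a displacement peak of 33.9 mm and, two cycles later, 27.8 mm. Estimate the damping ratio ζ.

Logarithmic decrement δ = (1/n)·ln(x₀/x_n) = (1/2)·ln(33.9/27.8) = (1/2)·ln(1.219) = 0.09919.
ζ = δ/√(4π² + δ²) = 0.09919/√(39.48 + 0.00984) = 0.09919/6.284 = 0.01578.

0.0158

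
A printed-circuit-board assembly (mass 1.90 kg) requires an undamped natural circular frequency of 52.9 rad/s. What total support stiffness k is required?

5320 N/m

k = m·ω_n² = 1.90 × 52.90² = 1.90 × 2798 = 5317 N/m.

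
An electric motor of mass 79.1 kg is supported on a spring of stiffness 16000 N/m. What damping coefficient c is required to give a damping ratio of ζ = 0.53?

1190 N·s/m

c_c = 2√(k·m) = 2√(16000 × 79.1) = 2250 N·s/m.
c = ζ·c_c = 0.53 × 2250 = 1192 N·s/m.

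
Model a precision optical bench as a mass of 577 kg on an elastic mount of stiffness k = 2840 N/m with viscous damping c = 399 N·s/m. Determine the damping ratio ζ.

ω_n = √(k/m) = √(2840/577) = 2.219 rad/s.
Critical damping c_c = 2√(k·m) = 2√(2840 × 577) = 2560 N·s/m, so ζ = c/c_c = 399/2560 = 0.1558.

0.156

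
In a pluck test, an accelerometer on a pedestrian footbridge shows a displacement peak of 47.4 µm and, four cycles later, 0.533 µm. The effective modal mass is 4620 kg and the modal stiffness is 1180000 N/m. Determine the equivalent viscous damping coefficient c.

26000 N·s/m

Logarithmic decrement δ = (1/n)·ln(x₀/x_n) = (1/4)·ln(47.4/0.533) = (1/4)·ln(88.93) = 1.122.
ζ = δ/√(4π² + δ²) = 1.122/√(39.48 + 1.26) = 1.122/6.383 = 0.1758.
c = ζ · 2√(km) = 0.1758 × 2√(1180000 × 4620) = 0.1758 × 147700 = 25960 N·s/m.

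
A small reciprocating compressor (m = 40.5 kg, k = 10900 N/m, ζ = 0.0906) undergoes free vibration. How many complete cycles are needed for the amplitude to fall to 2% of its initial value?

7 cycles

Logarithmic decrement δ = 2πζ/√(1 − ζ²) = 2π × 0.09060/√(1 − 0.00821) = 0.5716.
x_n/x₀ = e^(−nδ) ≤ 0.02; take ln: n ≥ ln(1/0.02)/δ = 3.912/0.5716 = 6.844.
So 7 complete cycles are required.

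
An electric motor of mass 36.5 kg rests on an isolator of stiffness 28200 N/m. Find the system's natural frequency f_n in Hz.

ω_n = √(k/m) = √(28200/36.5) = √772.6 = 27.80 rad/s.
f_n = ω_n/(2π) = 27.80/6.283 = 4.424 Hz.

4.42 Hz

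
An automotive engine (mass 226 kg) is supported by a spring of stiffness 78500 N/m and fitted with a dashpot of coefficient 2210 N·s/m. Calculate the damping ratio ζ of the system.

ω_n = √(k/m) = √(78500/226) = 18.64 rad/s.
Critical damping c_c = 2√(k·m) = 2√(78500 × 226) = 8424 N·s/m, so ζ = c/c_c = 2210/8424 = 0.2623.

0.262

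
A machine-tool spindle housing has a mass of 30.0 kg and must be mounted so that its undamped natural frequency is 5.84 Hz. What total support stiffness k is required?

40400 N/m

ω_n = 2πf_n = 2π × 5.84 = 36.69 rad/s.
k = m·ω_n² = 30.0 × 36.69² = 30.0 × 1346 = 40390 N/m.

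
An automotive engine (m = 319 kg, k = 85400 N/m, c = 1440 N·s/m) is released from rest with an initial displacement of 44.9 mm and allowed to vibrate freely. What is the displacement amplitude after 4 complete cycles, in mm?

ζ = c/(2√(km)) = 1440/(2√(85400 × 319)) = 1440/10440 = 0.1379.
Logarithmic decrement δ = 2πζ/√(1 − ζ²) = 2π × 0.1379/√(1 − 0.0190) = 0.8751.
After n cycles, x_n/x₀ = e^(−nδ), so x_4 = 44.9 × e^(−4 × 0.8751) = 44.9 × 0.03018 = 1.355 mm.

1.36 mm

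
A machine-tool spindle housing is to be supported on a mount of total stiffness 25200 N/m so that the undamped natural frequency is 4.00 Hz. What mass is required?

ω_n = 2πf_n = 2π × 4.00 = 25.13 rad/s.
m = k/ω_n² = 25200/25.13² = 25200/631.7 = 39.90 kg.

39.9 kg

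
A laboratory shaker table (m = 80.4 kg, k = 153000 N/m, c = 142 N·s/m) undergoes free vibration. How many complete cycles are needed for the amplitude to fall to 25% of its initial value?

11 cycles

ζ = c/(2√(km)) = 142/(2√(153000 × 80.4)) = 142/7015 = 0.02024.
Logarithmic decrement δ = 2πζ/√(1 − ζ²) = 2π × 0.02024/√(1 − 0.000410) = 0.1272.
x_n/x₀ = e^(−nδ) ≤ 0.25; take ln: n ≥ ln(1/0.25)/δ = 1.386/0.1272 = 10.90.
So 11 complete cycles are required.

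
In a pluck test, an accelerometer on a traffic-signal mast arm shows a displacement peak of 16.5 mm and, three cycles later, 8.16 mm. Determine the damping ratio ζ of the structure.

Logarithmic decrement δ = (1/n)·ln(x₀/x_n) = (1/3)·ln(16.5/8.16) = (1/3)·ln(2.022) = 0.2347.
ζ = δ/√(4π² + δ²) = 0.2347/√(39.48 + 0.0551) = 0.2347/6.288 = 0.03733.

0.0373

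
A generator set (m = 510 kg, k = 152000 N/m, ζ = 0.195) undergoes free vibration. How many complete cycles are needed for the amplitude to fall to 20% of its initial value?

2 cycles

Logarithmic decrement δ = 2πζ/√(1 − ζ²) = 2π × 0.1950/√(1 − 0.0380) = 1.249.
x_n/x₀ = e^(−nδ) ≤ 0.2; take ln: n ≥ ln(1/0.2)/δ = 1.609/1.249 = 1.288.
So 2 complete cycles are required.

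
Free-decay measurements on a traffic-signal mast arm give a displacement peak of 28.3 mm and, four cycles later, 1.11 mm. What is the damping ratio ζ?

0.128

Logarithmic decrement δ = (1/n)·ln(x₀/x_n) = (1/4)·ln(28.3/1.11) = (1/4)·ln(25.50) = 0.8096.
ζ = δ/√(4π² + δ²) = 0.8096/√(39.48 + 0.655) = 0.8096/6.335 = 0.1278.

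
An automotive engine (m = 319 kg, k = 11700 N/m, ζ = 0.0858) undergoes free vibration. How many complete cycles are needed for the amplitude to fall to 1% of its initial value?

Logarithmic decrement δ = 2πζ/√(1 − ζ²) = 2π × 0.08580/√(1 − 0.00736) = 0.5411.
x_n/x₀ = e^(−nδ) ≤ 0.01; take ln: n ≥ ln(1/0.01)/δ = 4.605/0.5411 = 8.511.
So 9 complete cycles are required.

9 cycles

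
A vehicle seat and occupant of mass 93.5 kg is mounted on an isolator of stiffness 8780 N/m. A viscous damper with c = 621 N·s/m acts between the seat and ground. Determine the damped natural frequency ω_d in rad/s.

ω_n = √(k/m) = √(8780/93.5) = 9.690 rad/s.
Critical damping c_c = 2√(k·m) = 2√(8780 × 93.5) = 1812 N·s/m, so ζ = c/c_c = 621/1812 = 0.3427.
ω_d = ω_n√(1 − ζ²) = 9.690 × √(1 − 0.117) = 9.104 rad/s.

9.10 rad/s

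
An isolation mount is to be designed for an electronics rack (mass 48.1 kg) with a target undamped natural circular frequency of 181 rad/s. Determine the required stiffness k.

1580000 N/m

k = m·ω_n² = 48.1 × 181.0² = 48.1 × 32760 = 1576000 N/m.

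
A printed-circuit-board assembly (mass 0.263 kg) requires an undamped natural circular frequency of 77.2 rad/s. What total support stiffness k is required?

1570 N/m

k = m·ω_n² = 0.263 × 77.20² = 0.263 × 5960 = 1567 N/m.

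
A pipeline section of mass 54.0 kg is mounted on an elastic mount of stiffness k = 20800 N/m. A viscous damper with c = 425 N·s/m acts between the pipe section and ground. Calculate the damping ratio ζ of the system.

ω_n = √(k/m) = √(20800/54.0) = 19.63 rad/s.
Critical damping c_c = 2√(k·m) = 2√(20800 × 54.0) = 2120 N·s/m, so ζ = c/c_c = 425/2120 = 0.2005.

0.201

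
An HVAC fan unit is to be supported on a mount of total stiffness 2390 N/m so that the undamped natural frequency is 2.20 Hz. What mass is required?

ω_n = 2πf_n = 2π × 2.20 = 13.82 rad/s.
m = k/ω_n² = 2390/13.82² = 2390/191.1 = 12.51 kg.

12.5 kg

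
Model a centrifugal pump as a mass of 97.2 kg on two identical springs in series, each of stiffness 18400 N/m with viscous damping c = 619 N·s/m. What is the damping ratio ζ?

Series springs: 1/k_eq = 2/18400, so k_eq = 18400/2 = 9200 N/m.
ω_n = √(k_eq/m) = √(9200/97.2) = 9.729 rad/s.
Critical damping c_c = 2√(k_eq·m) = 2√(9200 × 97.2) = 1891 N·s/m, so ζ = c/c_c = 619/1891 = 0.3273.

0.327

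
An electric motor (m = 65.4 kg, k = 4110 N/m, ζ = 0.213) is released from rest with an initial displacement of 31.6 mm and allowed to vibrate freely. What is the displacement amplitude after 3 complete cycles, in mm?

Logarithmic decrement δ = 2πζ/√(1 − ζ²) = 2π × 0.2130/√(1 − 0.0454) = 1.370.
After n cycles, x_n/x₀ = e^(−nδ), so x_3 = 31.6 × e^(−3 × 1.370) = 31.6 × 0.01642 = 0.5189 mm.

0.519 mm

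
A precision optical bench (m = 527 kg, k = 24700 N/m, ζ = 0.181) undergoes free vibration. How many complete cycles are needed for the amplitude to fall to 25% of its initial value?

Logarithmic decrement δ = 2πζ/√(1 − ζ²) = 2π × 0.1810/√(1 − 0.0328) = 1.156.
x_n/x₀ = e^(−nδ) ≤ 0.25; take ln: n ≥ ln(1/0.25)/δ = 1.386/1.156 = 1.199.
So 2 complete cycles are required.

2 cycles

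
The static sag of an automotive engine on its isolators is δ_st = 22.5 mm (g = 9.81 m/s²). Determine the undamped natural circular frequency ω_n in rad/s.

20.9 rad/s

ω_n = √(g/δ_st) = √(9.81/0.0225) = √436.0 = 20.88 rad/s.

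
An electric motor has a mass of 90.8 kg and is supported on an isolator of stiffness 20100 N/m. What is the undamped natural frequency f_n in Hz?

ω_n = √(k/m) = √(20100/90.8) = √221.4 = 14.88 rad/s.
f_n = ω_n/(2π) = 14.88/6.283 = 2.368 Hz.

2.37 Hz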